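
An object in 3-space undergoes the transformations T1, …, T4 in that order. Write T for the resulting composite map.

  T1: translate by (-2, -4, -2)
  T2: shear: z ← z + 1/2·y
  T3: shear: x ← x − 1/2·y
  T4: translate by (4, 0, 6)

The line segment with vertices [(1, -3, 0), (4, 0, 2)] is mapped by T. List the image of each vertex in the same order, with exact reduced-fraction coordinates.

T1 translate by (-2, -4, -2): (1, -3, 0) → (-1, -7, -2); (4, 0, 2) → (2, -4, 0)
T2 shear: z ← z + 1/2·y: (-1, -7, -2) → (-1, -7, -11/2); (2, -4, 0) → (2, -4, -2)
T3 shear: x ← x − 1/2·y: (-1, -7, -11/2) → (5/2, -7, -11/2); (2, -4, -2) → (4, -4, -2)
T4 translate by (4, 0, 6): (5/2, -7, -11/2) → (13/2, -7, 1/2); (4, -4, -2) → (8, -4, 4)

image vertices: (13/2, -7, 1/2), (8, -4, 4)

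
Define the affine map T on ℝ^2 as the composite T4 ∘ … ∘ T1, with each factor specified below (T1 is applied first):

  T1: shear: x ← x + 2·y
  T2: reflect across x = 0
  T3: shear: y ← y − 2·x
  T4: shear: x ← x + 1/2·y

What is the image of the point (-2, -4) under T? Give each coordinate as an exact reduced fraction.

T1 shear: x ← x + 2·y: (-2, -4) → (-10, -4)
T2 reflect across x = 0: (-10, -4) → (10, -4)
T3 shear: y ← y − 2·x: (10, -4) → (10, -24)
T4 shear: x ← x + 1/2·y: (10, -24) → (-2, -24)

T(p) = (-2, -24)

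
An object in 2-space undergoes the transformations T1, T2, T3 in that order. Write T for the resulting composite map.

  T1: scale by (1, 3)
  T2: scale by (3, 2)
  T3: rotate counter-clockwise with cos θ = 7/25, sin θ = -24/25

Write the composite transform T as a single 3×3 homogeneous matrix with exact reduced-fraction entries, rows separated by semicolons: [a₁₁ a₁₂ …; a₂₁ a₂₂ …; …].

T = [21/25 144/25 0; -72/25 42/25 0; 0 0 1]

T1 = [1 0 0; 0 3 0; 0 0 1]
T2·T1 = [3 0 0; 0 6 0; 0 0 1]
T3·…·T1 = [21/25 144/25 0; -72/25 42/25 0; 0 0 1]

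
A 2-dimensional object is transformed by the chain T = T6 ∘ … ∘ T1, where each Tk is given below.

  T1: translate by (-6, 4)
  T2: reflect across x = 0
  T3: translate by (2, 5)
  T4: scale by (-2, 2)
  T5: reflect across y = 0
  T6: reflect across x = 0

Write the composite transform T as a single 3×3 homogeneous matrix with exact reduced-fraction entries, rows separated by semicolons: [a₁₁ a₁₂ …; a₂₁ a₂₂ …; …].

T = [-2 0 16; 0 -2 -18; 0 0 1]

T1 = [1 0 -6; 0 1 4; 0 0 1]
T2·T1 = [-1 0 6; 0 1 4; 0 0 1]
T3·…·T1 = [-1 0 8; 0 1 9; 0 0 1]
T4·…·T1 = [2 0 -16; 0 2 18; 0 0 1]
T5·…·T1 = [2 0 -16; 0 -2 -18; 0 0 1]
T6·…·T1 = [-2 0 16; 0 -2 -18; 0 0 1]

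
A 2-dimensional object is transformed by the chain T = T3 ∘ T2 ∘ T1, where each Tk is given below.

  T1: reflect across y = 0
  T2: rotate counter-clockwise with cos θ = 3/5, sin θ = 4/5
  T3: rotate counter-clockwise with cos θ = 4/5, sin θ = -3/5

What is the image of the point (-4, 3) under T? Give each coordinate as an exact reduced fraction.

T(p) = (-3, -4)

T1 reflect across y = 0: (-4, 3) → (-4, -3)
T2 rotate counter-clockwise with cos θ = 3/5, sin θ = 4/5: (-4, -3) → (0, -5)
T3 rotate counter-clockwise with cos θ = 4/5, sin θ = -3/5: (0, -5) → (-3, -4)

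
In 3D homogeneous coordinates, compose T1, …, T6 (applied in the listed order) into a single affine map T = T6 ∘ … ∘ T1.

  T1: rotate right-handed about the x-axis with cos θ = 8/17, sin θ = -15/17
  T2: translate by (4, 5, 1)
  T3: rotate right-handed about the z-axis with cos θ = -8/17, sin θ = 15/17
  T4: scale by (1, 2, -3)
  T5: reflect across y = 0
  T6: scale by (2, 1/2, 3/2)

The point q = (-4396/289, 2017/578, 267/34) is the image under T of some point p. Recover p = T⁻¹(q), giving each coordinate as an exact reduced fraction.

p = (-7/2, 4, 5/3)

T1 = [1 0 0 0; 0 8/17 15/17 0; 0 -15/17 8/17 0; 0 0 0 1]
T2·T1 = [1 0 0 4; 0 8/17 15/17 5; 0 -15/17 8/17 1; 0 0 0 1]
T3·…·T1 = [-8/17 -120/289 -225/289 -107/17; 15/17 -64/289 -120/289 20/17; 0 -15/17 8/17 1; 0 0 0 1]
T4·…·T1 = [-8/17 -120/289 -225/289 -107/17; 30/17 -128/289 -240/289 40/17; 0 45/17 -24/17 -3; 0 0 0 1]
T5·…·T1 = [-8/17 -120/289 -225/289 -107/17; -30/17 128/289 240/289 -40/17; 0 45/17 -24/17 -3; 0 0 0 1]
T6·…·T1 = [-16/17 -240/289 -450/289 -214/17; -15/17 64/289 120/289 -20/17; 0 135/34 -36/17 -9/2; 0 0 0 1]
det M = 9; M⁻¹ = [-4/17 -15/17 0 -4; -60/289 64/289 10/51 -25/17; -225/578 120/289 -16/153 -83/17; 0 0 0 1]
M⁻¹ · (-4396/289, 2017/578, 267/34)ᵀ = (-7/2, 4, 5/3)ᵀ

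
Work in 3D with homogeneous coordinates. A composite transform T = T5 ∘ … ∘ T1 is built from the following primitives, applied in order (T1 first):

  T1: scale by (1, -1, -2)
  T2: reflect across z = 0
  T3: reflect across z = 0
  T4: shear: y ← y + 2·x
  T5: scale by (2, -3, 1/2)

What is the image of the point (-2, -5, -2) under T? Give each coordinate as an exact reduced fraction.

T1 scale by (1, -1, -2): (-2, -5, -2) → (-2, 5, 4)
T2 reflect across z = 0: (-2, 5, 4) → (-2, 5, -4)
T3 reflect across z = 0: (-2, 5, -4) → (-2, 5, 4)
T4 shear: y ← y + 2·x: (-2, 5, 4) → (-2, 1, 4)
T5 scale by (2, -3, 1/2): (-2, 1, 4) → (-4, -3, 2)

T(p) = (-4, -3, 2)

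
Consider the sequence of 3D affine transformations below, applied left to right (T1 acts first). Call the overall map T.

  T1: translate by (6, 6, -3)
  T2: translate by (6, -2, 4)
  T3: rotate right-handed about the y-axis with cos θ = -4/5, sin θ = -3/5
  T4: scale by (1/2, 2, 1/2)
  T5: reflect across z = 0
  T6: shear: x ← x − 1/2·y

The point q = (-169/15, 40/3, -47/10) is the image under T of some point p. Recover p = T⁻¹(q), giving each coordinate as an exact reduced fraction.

T1 = [1 0 0 6; 0 1 0 6; 0 0 1 -3; 0 0 0 1]
T2·T1 = [1 0 0 12; 0 1 0 4; 0 0 1 1; 0 0 0 1]
T3·…·T1 = [-4/5 0 -3/5 -51/5; 0 1 0 4; 3/5 0 -4/5 32/5; 0 0 0 1]
T4·…·T1 = [-2/5 0 -3/10 -51/10; 0 2 0 8; 3/10 0 -2/5 16/5; 0 0 0 1]
T5·…·T1 = [-2/5 0 -3/10 -51/10; 0 2 0 8; -3/10 0 2/5 -16/5; 0 0 0 1]
T6·…·T1 = [-2/5 -1 -3/10 -91/10; 0 2 0 8; -3/10 0 2/5 -16/5; 0 0 0 1]
det M = -1/2; M⁻¹ = [-8/5 -4/5 -6/5 -12; 0 1/2 0 -4; -6/5 -3/5 8/5 -1; 0 0 0 1]
M⁻¹ · (-169/15, 40/3, -47/10)ᵀ = (1, 8/3, -3)ᵀ

p = (1, 8/3, -3)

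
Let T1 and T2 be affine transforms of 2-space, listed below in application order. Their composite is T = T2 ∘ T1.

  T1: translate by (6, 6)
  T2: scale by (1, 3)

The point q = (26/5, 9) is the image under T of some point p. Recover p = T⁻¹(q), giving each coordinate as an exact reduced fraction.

T1 = [1 0 6; 0 1 6; 0 0 1]
T2·T1 = [1 0 6; 0 3 18; 0 0 1]
det M = 3; M⁻¹ = [1 0 -6; 0 1/3 -6; 0 0 1]
M⁻¹ · (26/5, 9)ᵀ = (-4/5, -3)ᵀ

p = (-4/5, -3)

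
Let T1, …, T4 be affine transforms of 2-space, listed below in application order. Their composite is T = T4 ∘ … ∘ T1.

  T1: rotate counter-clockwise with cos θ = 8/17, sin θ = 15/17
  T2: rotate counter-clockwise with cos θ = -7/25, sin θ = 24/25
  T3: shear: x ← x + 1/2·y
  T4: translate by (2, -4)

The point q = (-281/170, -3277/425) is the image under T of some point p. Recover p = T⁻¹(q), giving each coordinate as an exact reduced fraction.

T1 = [8/17 -15/17 0; 15/17 8/17 0; 0 0 1]
T2·T1 = [-416/425 -87/425 0; 87/425 -416/425 0; 0 0 1]
T3·…·T1 = [-149/170 -59/85 0; 87/425 -416/425 0; 0 0 1]
T4·…·T1 = [-149/170 -59/85 2; 87/425 -416/425 -4; 0 0 1]
det M = 1; M⁻¹ = [-416/425 59/85 2012/425; -87/425 -149/170 -1316/425; 0 0 1]
M⁻¹ · (-281/170, -3277/425)ᵀ = (1, 4)ᵀ

p = (1, 4)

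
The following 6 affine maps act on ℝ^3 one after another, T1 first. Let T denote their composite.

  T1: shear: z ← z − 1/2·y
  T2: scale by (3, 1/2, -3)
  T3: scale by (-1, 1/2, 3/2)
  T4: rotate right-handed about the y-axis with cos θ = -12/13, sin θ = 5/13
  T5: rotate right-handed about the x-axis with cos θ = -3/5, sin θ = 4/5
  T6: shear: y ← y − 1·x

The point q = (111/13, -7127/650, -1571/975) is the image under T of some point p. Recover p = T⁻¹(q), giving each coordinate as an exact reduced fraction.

p = (3, 2/3, 1/5)

T1 = [1 0 0 0; 0 1 0 0; 0 -1/2 1 0; 0 0 0 1]
T2·T1 = [3 0 0 0; 0 1/2 0 0; 0 3/2 -3 0; 0 0 0 1]
T3·…·T1 = [-3 0 0 0; 0 1/4 0 0; 0 9/4 -9/2 0; 0 0 0 1]
T4·…·T1 = [36/13 45/52 -45/26 0; 0 1/4 0 0; 15/13 -27/13 54/13 0; 0 0 0 1]
T5·…·T1 = [36/13 45/52 -45/26 0; -12/13 393/260 -216/65 0; -9/13 94/65 -162/65 0; 0 0 0 1]
T6·…·T1 = [36/13 45/52 -45/26 0; -48/13 42/65 -207/130 0; -9/13 94/65 -162/65 0; 0 0 0 1]
det M = 27/8; M⁻¹ = [8/39 -4/39 -1/13 0; -12/5 -12/5 16/5 0; -848/585 -266/195 96/65 0; 0 0 0 1]
M⁻¹ · (111/13, -7127/650, -1571/975)ᵀ = (3, 2/3, 1/5)ᵀ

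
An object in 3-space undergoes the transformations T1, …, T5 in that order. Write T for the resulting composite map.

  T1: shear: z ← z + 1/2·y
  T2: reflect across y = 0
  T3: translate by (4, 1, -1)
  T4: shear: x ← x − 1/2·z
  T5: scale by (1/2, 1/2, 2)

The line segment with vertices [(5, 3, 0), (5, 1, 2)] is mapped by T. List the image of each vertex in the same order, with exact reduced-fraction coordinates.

image vertices: (35/8, -1, 1), (33/8, 0, 3)

T1 shear: z ← z + 1/2·y: (5, 3, 0) → (5, 3, 3/2); (5, 1, 2) → (5, 1, 5/2)
T2 reflect across y = 0: (5, 3, 3/2) → (5, -3, 3/2); (5, 1, 5/2) → (5, -1, 5/2)
T3 translate by (4, 1, -1): (5, -3, 3/2) → (9, -2, 1/2); (5, -1, 5/2) → (9, 0, 3/2)
T4 shear: x ← x − 1/2·z: (9, -2, 1/2) → (35/4, -2, 1/2); (9, 0, 3/2) → (33/4, 0, 3/2)
T5 scale by (1/2, 1/2, 2): (35/4, -2, 1/2) → (35/8, -1, 1); (33/4, 0, 3/2) → (33/8, 0, 3)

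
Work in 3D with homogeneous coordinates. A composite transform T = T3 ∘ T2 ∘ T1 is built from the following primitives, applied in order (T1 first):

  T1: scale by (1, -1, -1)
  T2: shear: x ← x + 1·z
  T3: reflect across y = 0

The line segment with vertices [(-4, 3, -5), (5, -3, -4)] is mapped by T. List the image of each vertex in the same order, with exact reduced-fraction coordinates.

image vertices: (1, 3, 5), (9, -3, 4)

T1 scale by (1, -1, -1): (-4, 3, -5) → (-4, -3, 5); (5, -3, -4) → (5, 3, 4)
T2 shear: x ← x + 1·z: (-4, -3, 5) → (1, -3, 5); (5, 3, 4) → (9, 3, 4)
T3 reflect across y = 0: (1, -3, 5) → (1, 3, 5); (9, 3, 4) → (9, -3, 4)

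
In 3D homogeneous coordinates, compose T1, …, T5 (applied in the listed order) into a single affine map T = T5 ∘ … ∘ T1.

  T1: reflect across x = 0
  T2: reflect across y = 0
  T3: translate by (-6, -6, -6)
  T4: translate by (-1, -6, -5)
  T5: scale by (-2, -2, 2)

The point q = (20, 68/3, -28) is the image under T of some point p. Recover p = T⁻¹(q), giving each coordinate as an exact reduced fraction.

p = (3, -2/3, -3)

T1 = [-1 0 0 0; 0 1 0 0; 0 0 1 0; 0 0 0 1]
T2·T1 = [-1 0 0 0; 0 -1 0 0; 0 0 1 0; 0 0 0 1]
T3·…·T1 = [-1 0 0 -6; 0 -1 0 -6; 0 0 1 -6; 0 0 0 1]
T4·…·T1 = [-1 0 0 -7; 0 -1 0 -12; 0 0 1 -11; 0 0 0 1]
T5·…·T1 = [2 0 0 14; 0 2 0 24; 0 0 2 -22; 0 0 0 1]
det M = 8; M⁻¹ = [1/2 0 0 -7; 0 1/2 0 -12; 0 0 1/2 11; 0 0 0 1]
M⁻¹ · (20, 68/3, -28)ᵀ = (3, -2/3, -3)ᵀ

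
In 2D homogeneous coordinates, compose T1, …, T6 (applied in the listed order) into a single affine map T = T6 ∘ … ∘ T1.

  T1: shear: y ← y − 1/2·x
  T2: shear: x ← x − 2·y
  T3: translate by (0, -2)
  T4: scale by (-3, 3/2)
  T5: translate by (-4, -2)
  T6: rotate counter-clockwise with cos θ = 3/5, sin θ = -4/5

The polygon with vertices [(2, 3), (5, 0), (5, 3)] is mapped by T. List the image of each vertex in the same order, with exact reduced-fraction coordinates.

image vertices: (-2/5, -14/5), (-137/5, 439/20), (-13, 41/4)

T1 shear: y ← y − 1/2·x: (2, 3) → (2, 2); (5, 0) → (5, -5/2); (5, 3) → (5, 1/2)
T2 shear: x ← x − 2·y: (2, 2) → (-2, 2); (5, -5/2) → (10, -5/2); (5, 1/2) → (4, 1/2)
T3 translate by (0, -2): (-2, 2) → (-2, 0); (10, -5/2) → (10, -9/2); (4, 1/2) → (4, -3/2)
T4 scale by (-3, 3/2): (-2, 0) → (6, 0); (10, -9/2) → (-30, -27/4); (4, -3/2) → (-12, -9/4)
T5 translate by (-4, -2): (6, 0) → (2, -2); (-30, -27/4) → (-34, -35/4); (-12, -9/4) → (-16, -17/4)
T6 rotate counter-clockwise with cos θ = 3/5, sin θ = -4/5: (2, -2) → (-2/5, -14/5); (-34, -35/4) → (-137/5, 439/20); (-16, -17/4) → (-13, 41/4)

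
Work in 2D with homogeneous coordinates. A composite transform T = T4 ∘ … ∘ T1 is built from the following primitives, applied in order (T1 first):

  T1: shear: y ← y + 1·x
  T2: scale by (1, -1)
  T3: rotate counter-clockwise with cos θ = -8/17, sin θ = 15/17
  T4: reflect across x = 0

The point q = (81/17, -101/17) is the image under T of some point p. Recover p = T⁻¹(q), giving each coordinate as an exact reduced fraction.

T1 = [1 0 0; 1 1 0; 0 0 1]
T2·T1 = [1 0 0; -1 -1 0; 0 0 1]
T3·…·T1 = [7/17 15/17 0; 23/17 8/17 0; 0 0 1]
T4·…·T1 = [-7/17 -15/17 0; 23/17 8/17 0; 0 0 1]
det M = 1; M⁻¹ = [8/17 15/17 0; -23/17 -7/17 0; 0 0 1]
M⁻¹ · (81/17, -101/17)ᵀ = (-3, -4)ᵀ

p = (-3, -4)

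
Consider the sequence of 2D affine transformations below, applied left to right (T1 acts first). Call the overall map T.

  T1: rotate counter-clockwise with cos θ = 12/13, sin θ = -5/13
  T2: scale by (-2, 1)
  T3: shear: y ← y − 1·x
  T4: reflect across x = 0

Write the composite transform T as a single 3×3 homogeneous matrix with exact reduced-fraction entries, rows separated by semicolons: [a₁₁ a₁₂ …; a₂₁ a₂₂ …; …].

T1 = [12/13 5/13 0; -5/13 12/13 0; 0 0 1]
T2·T1 = [-24/13 -10/13 0; -5/13 12/13 0; 0 0 1]
T3·…·T1 = [-24/13 -10/13 0; 19/13 22/13 0; 0 0 1]
T4·…·T1 = [24/13 10/13 0; 19/13 22/13 0; 0 0 1]

T = [24/13 10/13 0; 19/13 22/13 0; 0 0 1]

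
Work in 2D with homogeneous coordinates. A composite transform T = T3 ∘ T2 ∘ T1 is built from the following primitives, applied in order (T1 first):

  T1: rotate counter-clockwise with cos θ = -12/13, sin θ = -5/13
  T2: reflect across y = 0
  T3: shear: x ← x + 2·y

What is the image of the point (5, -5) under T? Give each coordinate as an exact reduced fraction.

T1 rotate counter-clockwise with cos θ = -12/13, sin θ = -5/13: (5, -5) → (-85/13, 35/13)
T2 reflect across y = 0: (-85/13, 35/13) → (-85/13, -35/13)
T3 shear: x ← x + 2·y: (-85/13, -35/13) → (-155/13, -35/13)

T(p) = (-155/13, -35/13)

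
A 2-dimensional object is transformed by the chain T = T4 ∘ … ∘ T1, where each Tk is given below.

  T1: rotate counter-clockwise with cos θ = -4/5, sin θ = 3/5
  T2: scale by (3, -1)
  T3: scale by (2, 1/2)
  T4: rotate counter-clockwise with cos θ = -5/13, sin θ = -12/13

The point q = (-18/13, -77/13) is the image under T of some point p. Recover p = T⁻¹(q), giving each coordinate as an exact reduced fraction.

p = (-2, 1)

T1 = [-4/5 -3/5 0; 3/5 -4/5 0; 0 0 1]
T2·T1 = [-12/5 -9/5 0; -3/5 4/5 0; 0 0 1]
T3·…·T1 = [-24/5 -18/5 0; -3/10 2/5 0; 0 0 1]
T4·…·T1 = [102/65 114/65 0; 591/130 206/65 0; 0 0 1]
det M = -3; M⁻¹ = [-206/195 38/65 0; 197/130 -34/65 0; 0 0 1]
M⁻¹ · (-18/13, -77/13)ᵀ = (-2, 1)ᵀ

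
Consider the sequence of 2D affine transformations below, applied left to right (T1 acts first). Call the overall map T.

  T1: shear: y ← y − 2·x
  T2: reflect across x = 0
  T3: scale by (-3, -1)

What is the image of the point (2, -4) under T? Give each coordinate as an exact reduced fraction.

T1 shear: y ← y − 2·x: (2, -4) → (2, -8)
T2 reflect across x = 0: (2, -8) → (-2, -8)
T3 scale by (-3, -1): (-2, -8) → (6, 8)

T(p) = (6, 8)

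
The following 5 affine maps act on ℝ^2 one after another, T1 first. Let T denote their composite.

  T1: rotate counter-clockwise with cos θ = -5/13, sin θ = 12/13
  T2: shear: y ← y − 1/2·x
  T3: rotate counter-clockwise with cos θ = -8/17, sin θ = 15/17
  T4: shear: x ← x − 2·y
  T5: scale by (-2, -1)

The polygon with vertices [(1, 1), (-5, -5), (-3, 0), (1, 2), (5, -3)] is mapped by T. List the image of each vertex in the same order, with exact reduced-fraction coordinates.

image vertices: (-1323/221, 379/221), (6615/221, -1895/221), (1227/221, -573/221), (-2237/221, 567/221), (41/13, 23/13)

T1 rotate counter-clockwise with cos θ = -5/13, sin θ = 12/13: (1, 1) → (-17/13, 7/13); (-5, -5) → (85/13, -35/13); (-3, 0) → (15/13, -36/13); (1, 2) → (-29/13, 2/13); (5, -3) → (11/13, 75/13)
T2 shear: y ← y − 1/2·x: (-17/13, 7/13) → (-17/13, 31/26); (85/13, -35/13) → (85/13, -155/26); (15/13, -36/13) → (15/13, -87/26); (-29/13, 2/13) → (-29/13, 33/26); (11/13, 75/13) → (11/13, 139/26)
T3 rotate counter-clockwise with cos θ = -8/17, sin θ = 15/17: (-17/13, 31/26) → (-193/442, -379/221); (85/13, -155/26) → (965/442, 1895/221); (15/13, -87/26) → (1065/442, 573/221); (-29/13, 33/26) → (-31/442, -567/221); (11/13, 139/26) → (-133/26, -23/13)
T4 shear: x ← x − 2·y: (-193/442, -379/221) → (1323/442, -379/221); (965/442, 1895/221) → (-6615/442, 1895/221); (1065/442, 573/221) → (-1227/442, 573/221); (-31/442, -567/221) → (2237/442, -567/221); (-133/26, -23/13) → (-41/26, -23/13)
T5 scale by (-2, -1): (1323/442, -379/221) → (-1323/221, 379/221); (-6615/442, 1895/221) → (6615/221, -1895/221); (-1227/442, 573/221) → (1227/221, -573/221); (2237/442, -567/221) → (-2237/221, 567/221); (-41/26, -23/13) → (41/13, 23/13)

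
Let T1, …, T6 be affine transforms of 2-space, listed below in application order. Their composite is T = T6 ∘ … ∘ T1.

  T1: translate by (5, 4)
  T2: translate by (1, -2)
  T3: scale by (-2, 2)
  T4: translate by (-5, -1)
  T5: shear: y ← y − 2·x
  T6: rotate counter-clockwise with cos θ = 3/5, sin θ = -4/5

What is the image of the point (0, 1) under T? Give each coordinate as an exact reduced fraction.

T(p) = (21, 37)

T1 translate by (5, 4): (0, 1) → (5, 5)
T2 translate by (1, -2): (5, 5) → (6, 3)
T3 scale by (-2, 2): (6, 3) → (-12, 6)
T4 translate by (-5, -1): (-12, 6) → (-17, 5)
T5 shear: y ← y − 2·x: (-17, 5) → (-17, 39)
T6 rotate counter-clockwise with cos θ = 3/5, sin θ = -4/5: (-17, 39) → (21, 37)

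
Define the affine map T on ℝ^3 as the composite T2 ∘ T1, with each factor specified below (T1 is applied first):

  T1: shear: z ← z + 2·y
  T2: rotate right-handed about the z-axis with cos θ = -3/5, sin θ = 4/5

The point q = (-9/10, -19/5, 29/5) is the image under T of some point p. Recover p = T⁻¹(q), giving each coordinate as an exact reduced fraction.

p = (-5/2, 3, -1/5)

T1 = [1 0 0 0; 0 1 0 0; 0 2 1 0; 0 0 0 1]
T2·T1 = [-3/5 -4/5 0 0; 4/5 -3/5 0 0; 0 2 1 0; 0 0 0 1]
det M = 1; M⁻¹ = [-3/5 4/5 0 0; -4/5 -3/5 0 0; 8/5 6/5 1 0; 0 0 0 1]
M⁻¹ · (-9/10, -19/5, 29/5)ᵀ = (-5/2, 3, -1/5)ᵀ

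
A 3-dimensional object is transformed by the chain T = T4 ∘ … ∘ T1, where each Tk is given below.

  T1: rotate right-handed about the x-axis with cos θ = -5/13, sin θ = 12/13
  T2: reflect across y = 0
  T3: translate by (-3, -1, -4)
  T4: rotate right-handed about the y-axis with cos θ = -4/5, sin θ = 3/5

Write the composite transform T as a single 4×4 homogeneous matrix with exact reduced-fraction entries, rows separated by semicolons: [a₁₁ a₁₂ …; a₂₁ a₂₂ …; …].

T1 = [1 0 0 0; 0 -5/13 -12/13 0; 0 12/13 -5/13 0; 0 0 0 1]
T2·T1 = [1 0 0 0; 0 5/13 12/13 0; 0 12/13 -5/13 0; 0 0 0 1]
T3·…·T1 = [1 0 0 -3; 0 5/13 12/13 -1; 0 12/13 -5/13 -4; 0 0 0 1]
T4·…·T1 = [-4/5 36/65 -3/13 0; 0 5/13 12/13 -1; -3/5 -48/65 4/13 5; 0 0 0 1]

T = [-4/5 36/65 -3/13 0; 0 5/13 12/13 -1; -3/5 -48/65 4/13 5; 0 0 0 1]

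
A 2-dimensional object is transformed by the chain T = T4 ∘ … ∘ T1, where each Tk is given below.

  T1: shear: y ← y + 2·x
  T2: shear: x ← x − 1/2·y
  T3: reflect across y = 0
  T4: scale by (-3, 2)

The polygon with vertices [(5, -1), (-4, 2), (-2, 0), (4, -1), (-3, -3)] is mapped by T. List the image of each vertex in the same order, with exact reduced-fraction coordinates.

image vertices: (-3/2, -18), (3, 12), (0, 8), (-3/2, -14), (-9/2, 18)

T1 shear: y ← y + 2·x: (5, -1) → (5, 9); (-4, 2) → (-4, -6); (-2, 0) → (-2, -4); (4, -1) → (4, 7); (-3, -3) → (-3, -9)
T2 shear: x ← x − 1/2·y: (5, 9) → (1/2, 9); (-4, -6) → (-1, -6); (-2, -4) → (0, -4); (4, 7) → (1/2, 7); (-3, -9) → (3/2, -9)
T3 reflect across y = 0: (1/2, 9) → (1/2, -9); (-1, -6) → (-1, 6); (0, -4) → (0, 4); (1/2, 7) → (1/2, -7); (3/2, -9) → (3/2, 9)
T4 scale by (-3, 2): (1/2, -9) → (-3/2, -18); (-1, 6) → (3, 12); (0, 4) → (0, 8); (1/2, -7) → (-3/2, -14); (3/2, 9) → (-9/2, 18)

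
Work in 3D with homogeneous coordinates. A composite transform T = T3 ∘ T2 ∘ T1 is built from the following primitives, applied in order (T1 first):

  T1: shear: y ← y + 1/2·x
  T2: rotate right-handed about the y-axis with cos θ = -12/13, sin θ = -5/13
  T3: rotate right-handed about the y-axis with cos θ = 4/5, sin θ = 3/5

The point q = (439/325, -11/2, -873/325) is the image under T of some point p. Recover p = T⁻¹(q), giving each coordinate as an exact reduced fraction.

p = (-3, -4, 1/5)

T1 = [1 0 0 0; 1/2 1 0 0; 0 0 1 0; 0 0 0 1]
T2·T1 = [-12/13 0 -5/13 0; 1/2 1 0 0; 5/13 0 -12/13 0; 0 0 0 1]
T3·…·T1 = [-33/65 0 -56/65 0; 1/2 1 0 0; 56/65 0 -33/65 0; 0 0 0 1]
det M = 1; M⁻¹ = [-33/65 0 56/65 0; 33/130 1 -28/65 0; -56/65 0 -33/65 0; 0 0 0 1]
M⁻¹ · (439/325, -11/2, -873/325)ᵀ = (-3, -4, 1/5)ᵀ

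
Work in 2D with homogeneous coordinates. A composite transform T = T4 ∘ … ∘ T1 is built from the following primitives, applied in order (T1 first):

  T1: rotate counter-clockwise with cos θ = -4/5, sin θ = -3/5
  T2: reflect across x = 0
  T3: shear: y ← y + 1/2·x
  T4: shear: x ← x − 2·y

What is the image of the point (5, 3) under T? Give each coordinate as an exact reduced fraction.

T1 rotate counter-clockwise with cos θ = -4/5, sin θ = -3/5: (5, 3) → (-11/5, -27/5)
T2 reflect across x = 0: (-11/5, -27/5) → (11/5, -27/5)
T3 shear: y ← y + 1/2·x: (11/5, -27/5) → (11/5, -43/10)
T4 shear: x ← x − 2·y: (11/5, -43/10) → (54/5, -43/10)

T(p) = (54/5, -43/10)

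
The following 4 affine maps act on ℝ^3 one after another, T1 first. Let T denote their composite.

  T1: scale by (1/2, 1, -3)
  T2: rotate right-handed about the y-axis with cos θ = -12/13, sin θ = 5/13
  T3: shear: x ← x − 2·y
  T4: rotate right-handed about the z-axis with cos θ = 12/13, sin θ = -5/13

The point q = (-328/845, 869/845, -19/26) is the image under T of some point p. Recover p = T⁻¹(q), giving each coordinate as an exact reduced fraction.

p = (-1, 4/5, -1/3)

T1 = [1/2 0 0 0; 0 1 0 0; 0 0 -3 0; 0 0 0 1]
T2·T1 = [-6/13 0 -15/13 0; 0 1 0 0; -5/26 0 36/13 0; 0 0 0 1]
T3·…·T1 = [-6/13 -2 -15/13 0; 0 1 0 0; -5/26 0 36/13 0; 0 0 0 1]
T4·…·T1 = [-72/169 -19/13 -180/169 0; 30/169 22/13 75/169 0; -5/26 0 36/13 0; 0 0 0 1]
det M = -3/2; M⁻¹ = [-528/169 -456/169 -10/13 0; 5/13 12/13 0 0; -110/507 -95/507 4/13 0; 0 0 0 1]
M⁻¹ · (-328/845, 869/845, -19/26)ᵀ = (-1, 4/5, -1/3)ᵀ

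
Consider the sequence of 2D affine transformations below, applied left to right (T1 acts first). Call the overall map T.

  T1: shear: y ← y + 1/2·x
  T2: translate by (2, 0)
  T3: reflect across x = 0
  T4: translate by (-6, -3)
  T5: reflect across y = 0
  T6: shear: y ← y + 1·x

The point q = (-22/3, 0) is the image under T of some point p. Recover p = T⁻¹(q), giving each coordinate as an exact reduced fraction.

T1 = [1 0 0; 1/2 1 0; 0 0 1]
T2·T1 = [1 0 2; 1/2 1 0; 0 0 1]
T3·…·T1 = [-1 0 -2; 1/2 1 0; 0 0 1]
T4·…·T1 = [-1 0 -8; 1/2 1 -3; 0 0 1]
T5·…·T1 = [-1 0 -8; -1/2 -1 3; 0 0 1]
T6·…·T1 = [-1 0 -8; -3/2 -1 -5; 0 0 1]
det M = 1; M⁻¹ = [-1 0 -8; 3/2 -1 7; 0 0 1]
M⁻¹ · (-22/3, 0)ᵀ = (-2/3, -4)ᵀ

p = (-2/3, -4)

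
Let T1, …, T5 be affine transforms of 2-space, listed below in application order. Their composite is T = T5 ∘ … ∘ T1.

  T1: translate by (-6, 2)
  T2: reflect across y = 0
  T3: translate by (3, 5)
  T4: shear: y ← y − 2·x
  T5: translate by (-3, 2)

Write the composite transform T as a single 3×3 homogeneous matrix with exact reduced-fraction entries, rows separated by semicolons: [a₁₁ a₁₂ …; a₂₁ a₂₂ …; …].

T = [1 0 -6; -2 -1 11; 0 0 1]

T1 = [1 0 -6; 0 1 2; 0 0 1]
T2·T1 = [1 0 -6; 0 -1 -2; 0 0 1]
T3·…·T1 = [1 0 -3; 0 -1 3; 0 0 1]
T4·…·T1 = [1 0 -3; -2 -1 9; 0 0 1]
T5·…·T1 = [1 0 -6; -2 -1 11; 0 0 1]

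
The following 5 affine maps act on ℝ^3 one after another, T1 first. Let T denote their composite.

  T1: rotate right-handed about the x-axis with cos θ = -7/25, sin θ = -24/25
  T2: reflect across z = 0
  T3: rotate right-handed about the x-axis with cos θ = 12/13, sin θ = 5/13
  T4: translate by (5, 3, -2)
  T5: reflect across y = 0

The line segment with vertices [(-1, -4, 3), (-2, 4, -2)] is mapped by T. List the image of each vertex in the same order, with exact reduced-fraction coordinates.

image vertices: (4, -102/13, -42/13), (3, 347/325, -46/325)

T1 rotate right-handed about the x-axis with cos θ = -7/25, sin θ = -24/25: (-1, -4, 3) → (-1, 4, 3); (-2, 4, -2) → (-2, -76/25, -82/25)
T2 reflect across z = 0: (-1, 4, 3) → (-1, 4, -3); (-2, -76/25, -82/25) → (-2, -76/25, 82/25)
T3 rotate right-handed about the x-axis with cos θ = 12/13, sin θ = 5/13: (-1, 4, -3) → (-1, 63/13, -16/13); (-2, -76/25, 82/25) → (-2, -1322/325, 604/325)
T4 translate by (5, 3, -2): (-1, 63/13, -16/13) → (4, 102/13, -42/13); (-2, -1322/325, 604/325) → (3, -347/325, -46/325)
T5 reflect across y = 0: (4, 102/13, -42/13) → (4, -102/13, -42/13); (3, -347/325, -46/325) → (3, 347/325, -46/325)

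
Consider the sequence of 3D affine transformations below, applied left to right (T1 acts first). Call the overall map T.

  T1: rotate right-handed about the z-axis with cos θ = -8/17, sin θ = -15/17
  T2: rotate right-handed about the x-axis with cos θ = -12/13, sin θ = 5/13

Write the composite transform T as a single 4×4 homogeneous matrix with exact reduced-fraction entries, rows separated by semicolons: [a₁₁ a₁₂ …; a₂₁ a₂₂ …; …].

T1 = [-8/17 15/17 0 0; -15/17 -8/17 0 0; 0 0 1 0; 0 0 0 1]
T2·T1 = [-8/17 15/17 0 0; 180/221 96/221 -5/13 0; -75/221 -40/221 -12/13 0; 0 0 0 1]

T = [-8/17 15/17 0 0; 180/221 96/221 -5/13 0; -75/221 -40/221 -12/13 0; 0 0 0 1]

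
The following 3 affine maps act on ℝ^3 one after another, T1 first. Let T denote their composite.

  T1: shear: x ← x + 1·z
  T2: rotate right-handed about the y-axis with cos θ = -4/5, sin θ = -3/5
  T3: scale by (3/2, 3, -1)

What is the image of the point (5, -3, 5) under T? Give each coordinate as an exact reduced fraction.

T1 shear: x ← x + 1·z: (5, -3, 5) → (10, -3, 5)
T2 rotate right-handed about the y-axis with cos θ = -4/5, sin θ = -3/5: (10, -3, 5) → (-11, -3, 2)
T3 scale by (3/2, 3, -1): (-11, -3, 2) → (-33/2, -9, -2)

T(p) = (-33/2, -9, -2)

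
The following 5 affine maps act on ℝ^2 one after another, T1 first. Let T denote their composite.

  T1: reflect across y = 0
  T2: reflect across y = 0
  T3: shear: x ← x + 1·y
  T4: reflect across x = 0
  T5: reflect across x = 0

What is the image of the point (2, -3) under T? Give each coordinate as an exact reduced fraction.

T(p) = (-1, -3)

T1 reflect across y = 0: (2, -3) → (2, 3)
T2 reflect across y = 0: (2, 3) → (2, -3)
T3 shear: x ← x + 1·y: (2, -3) → (-1, -3)
T4 reflect across x = 0: (-1, -3) → (1, -3)
T5 reflect across x = 0: (1, -3) → (-1, -3)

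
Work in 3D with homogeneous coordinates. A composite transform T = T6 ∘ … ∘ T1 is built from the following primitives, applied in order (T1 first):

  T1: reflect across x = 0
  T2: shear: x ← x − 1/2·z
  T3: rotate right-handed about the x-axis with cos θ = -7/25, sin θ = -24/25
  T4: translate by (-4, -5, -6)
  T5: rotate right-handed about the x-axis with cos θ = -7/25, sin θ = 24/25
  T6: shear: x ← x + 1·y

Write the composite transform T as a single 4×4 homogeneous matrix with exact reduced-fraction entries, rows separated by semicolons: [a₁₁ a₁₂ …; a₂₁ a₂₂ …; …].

T1 = [-1 0 0 0; 0 1 0 0; 0 0 1 0; 0 0 0 1]
T2·T1 = [-1 0 -1/2 0; 0 1 0 0; 0 0 1 0; 0 0 0 1]
T3·…·T1 = [-1 0 -1/2 0; 0 -7/25 24/25 0; 0 -24/25 -7/25 0; 0 0 0 1]
T4·…·T1 = [-1 0 -1/2 -4; 0 -7/25 24/25 -5; 0 -24/25 -7/25 -6; 0 0 0 1]
T5·…·T1 = [-1 0 -1/2 -4; 0 1 0 179/25; 0 0 1 -78/25; 0 0 0 1]
T6·…·T1 = [-1 1 -1/2 79/25; 0 1 0 179/25; 0 0 1 -78/25; 0 0 0 1]

T = [-1 1 -1/2 79/25; 0 1 0 179/25; 0 0 1 -78/25; 0 0 0 1]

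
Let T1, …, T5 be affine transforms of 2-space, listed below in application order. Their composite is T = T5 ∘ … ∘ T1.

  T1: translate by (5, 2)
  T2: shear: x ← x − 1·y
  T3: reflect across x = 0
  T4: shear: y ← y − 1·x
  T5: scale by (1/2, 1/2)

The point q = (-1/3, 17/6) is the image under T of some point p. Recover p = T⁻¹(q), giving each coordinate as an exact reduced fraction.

p = (2/3, 3)

T1 = [1 0 5; 0 1 2; 0 0 1]
T2·T1 = [1 -1 3; 0 1 2; 0 0 1]
T3·…·T1 = [-1 1 -3; 0 1 2; 0 0 1]
T4·…·T1 = [-1 1 -3; 1 0 5; 0 0 1]
T5·…·T1 = [-1/2 1/2 -3/2; 1/2 0 5/2; 0 0 1]
det M = -1/4; M⁻¹ = [0 2 -5; 2 2 -2; 0 0 1]
M⁻¹ · (-1/3, 17/6)ᵀ = (2/3, 3)ᵀ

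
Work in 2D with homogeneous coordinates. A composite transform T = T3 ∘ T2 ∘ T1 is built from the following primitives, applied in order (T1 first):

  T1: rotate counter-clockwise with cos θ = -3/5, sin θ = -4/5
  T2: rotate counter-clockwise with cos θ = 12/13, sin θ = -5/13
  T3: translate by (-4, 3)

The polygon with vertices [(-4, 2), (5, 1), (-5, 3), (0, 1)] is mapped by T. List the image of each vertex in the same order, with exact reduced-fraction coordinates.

T1 rotate counter-clockwise with cos θ = -3/5, sin θ = -4/5: (-4, 2) → (4, 2); (5, 1) → (-11/5, -23/5); (-5, 3) → (27/5, 11/5); (0, 1) → (4/5, -3/5)
T2 rotate counter-clockwise with cos θ = 12/13, sin θ = -5/13: (4, 2) → (58/13, 4/13); (-11/5, -23/5) → (-19/5, -17/5); (27/5, 11/5) → (379/65, -3/65); (4/5, -3/5) → (33/65, -56/65)
T3 translate by (-4, 3): (58/13, 4/13) → (6/13, 43/13); (-19/5, -17/5) → (-39/5, -2/5); (379/65, -3/65) → (119/65, 192/65); (33/65, -56/65) → (-227/65, 139/65)

image vertices: (6/13, 43/13), (-39/5, -2/5), (119/65, 192/65), (-227/65, 139/65)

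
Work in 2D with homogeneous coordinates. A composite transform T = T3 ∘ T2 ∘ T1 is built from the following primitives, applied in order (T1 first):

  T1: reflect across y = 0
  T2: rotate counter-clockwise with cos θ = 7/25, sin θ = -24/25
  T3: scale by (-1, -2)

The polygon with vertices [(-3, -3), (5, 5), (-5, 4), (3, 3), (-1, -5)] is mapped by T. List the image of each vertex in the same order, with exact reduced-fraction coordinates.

T1 reflect across y = 0: (-3, -3) → (-3, 3); (5, 5) → (5, -5); (-5, 4) → (-5, -4); (3, 3) → (3, -3); (-1, -5) → (-1, 5)
T2 rotate counter-clockwise with cos θ = 7/25, sin θ = -24/25: (-3, 3) → (51/25, 93/25); (5, -5) → (-17/5, -31/5); (-5, -4) → (-131/25, 92/25); (3, -3) → (-51/25, -93/25); (-1, 5) → (113/25, 59/25)
T3 scale by (-1, -2): (51/25, 93/25) → (-51/25, -186/25); (-17/5, -31/5) → (17/5, 62/5); (-131/25, 92/25) → (131/25, -184/25); (-51/25, -93/25) → (51/25, 186/25); (113/25, 59/25) → (-113/25, -118/25)

image vertices: (-51/25, -186/25), (17/5, 62/5), (131/25, -184/25), (51/25, 186/25), (-113/25, -118/25)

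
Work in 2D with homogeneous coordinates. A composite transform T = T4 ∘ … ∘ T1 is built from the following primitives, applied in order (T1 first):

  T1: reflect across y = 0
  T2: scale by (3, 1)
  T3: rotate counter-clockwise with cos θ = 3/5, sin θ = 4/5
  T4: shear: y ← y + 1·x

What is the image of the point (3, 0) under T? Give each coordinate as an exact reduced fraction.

T1 reflect across y = 0: (3, 0) → (3, 0)
T2 scale by (3, 1): (3, 0) → (9, 0)
T3 rotate counter-clockwise with cos θ = 3/5, sin θ = 4/5: (9, 0) → (27/5, 36/5)
T4 shear: y ← y + 1·x: (27/5, 36/5) → (27/5, 63/5)

T(p) = (27/5, 63/5)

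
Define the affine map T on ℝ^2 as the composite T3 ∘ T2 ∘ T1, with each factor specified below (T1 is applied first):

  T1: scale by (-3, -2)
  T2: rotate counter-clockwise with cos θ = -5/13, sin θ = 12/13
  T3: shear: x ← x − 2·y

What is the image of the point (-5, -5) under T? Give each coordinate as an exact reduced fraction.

T1 scale by (-3, -2): (-5, -5) → (15, 10)
T2 rotate counter-clockwise with cos θ = -5/13, sin θ = 12/13: (15, 10) → (-15, 10)
T3 shear: x ← x − 2·y: (-15, 10) → (-35, 10)

T(p) = (-35, 10)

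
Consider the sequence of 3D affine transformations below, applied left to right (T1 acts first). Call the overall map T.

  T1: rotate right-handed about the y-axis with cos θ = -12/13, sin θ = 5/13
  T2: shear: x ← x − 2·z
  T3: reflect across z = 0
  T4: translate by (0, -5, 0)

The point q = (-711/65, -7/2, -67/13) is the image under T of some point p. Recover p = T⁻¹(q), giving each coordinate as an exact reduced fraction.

p = (-7/5, 3/2, -5)

T1 = [-12/13 0 5/13 0; 0 1 0 0; -5/13 0 -12/13 0; 0 0 0 1]
T2·T1 = [-2/13 0 29/13 0; 0 1 0 0; -5/13 0 -12/13 0; 0 0 0 1]
T3·…·T1 = [-2/13 0 29/13 0; 0 1 0 0; 5/13 0 12/13 0; 0 0 0 1]
T4·…·T1 = [-2/13 0 29/13 0; 0 1 0 -5; 5/13 0 12/13 0; 0 0 0 1]
det M = -1; M⁻¹ = [-12/13 0 29/13 0; 0 1 0 5; 5/13 0 2/13 0; 0 0 0 1]
M⁻¹ · (-711/65, -7/2, -67/13)ᵀ = (-7/5, 3/2, -5)ᵀ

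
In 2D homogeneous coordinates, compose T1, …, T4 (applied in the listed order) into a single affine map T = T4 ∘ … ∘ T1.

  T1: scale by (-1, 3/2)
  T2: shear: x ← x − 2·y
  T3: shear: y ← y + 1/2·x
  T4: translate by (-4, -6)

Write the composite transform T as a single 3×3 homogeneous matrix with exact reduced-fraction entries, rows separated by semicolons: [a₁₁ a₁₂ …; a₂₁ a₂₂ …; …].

T1 = [-1 0 0; 0 3/2 0; 0 0 1]
T2·T1 = [-1 -3 0; 0 3/2 0; 0 0 1]
T3·…·T1 = [-1 -3 0; -1/2 0 0; 0 0 1]
T4·…·T1 = [-1 -3 -4; -1/2 0 -6; 0 0 1]

T = [-1 -3 -4; -1/2 0 -6; 0 0 1]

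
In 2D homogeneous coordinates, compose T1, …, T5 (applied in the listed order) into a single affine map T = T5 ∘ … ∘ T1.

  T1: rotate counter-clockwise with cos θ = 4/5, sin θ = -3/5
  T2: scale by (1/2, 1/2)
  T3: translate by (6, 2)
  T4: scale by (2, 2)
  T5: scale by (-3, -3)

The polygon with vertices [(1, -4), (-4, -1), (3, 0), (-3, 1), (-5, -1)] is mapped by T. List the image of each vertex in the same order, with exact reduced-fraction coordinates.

image vertices: (-156/5, -3/5), (-123/5, -84/5), (-216/5, -33/5), (-153/5, -99/5), (-111/5, -93/5)

T1 rotate counter-clockwise with cos θ = 4/5, sin θ = -3/5: (1, -4) → (-8/5, -19/5); (-4, -1) → (-19/5, 8/5); (3, 0) → (12/5, -9/5); (-3, 1) → (-9/5, 13/5); (-5, -1) → (-23/5, 11/5)
T2 scale by (1/2, 1/2): (-8/5, -19/5) → (-4/5, -19/10); (-19/5, 8/5) → (-19/10, 4/5); (12/5, -9/5) → (6/5, -9/10); (-9/5, 13/5) → (-9/10, 13/10); (-23/5, 11/5) → (-23/10, 11/10)
T3 translate by (6, 2): (-4/5, -19/10) → (26/5, 1/10); (-19/10, 4/5) → (41/10, 14/5); (6/5, -9/10) → (36/5, 11/10); (-9/10, 13/10) → (51/10, 33/10); (-23/10, 11/10) → (37/10, 31/10)
T4 scale by (2, 2): (26/5, 1/10) → (52/5, 1/5); (41/10, 14/5) → (41/5, 28/5); (36/5, 11/10) → (72/5, 11/5); (51/10, 33/10) → (51/5, 33/5); (37/10, 31/10) → (37/5, 31/5)
T5 scale by (-3, -3): (52/5, 1/5) → (-156/5, -3/5); (41/5, 28/5) → (-123/5, -84/5); (72/5, 11/5) → (-216/5, -33/5); (51/5, 33/5) → (-153/5, -99/5); (37/5, 31/5) → (-111/5, -93/5)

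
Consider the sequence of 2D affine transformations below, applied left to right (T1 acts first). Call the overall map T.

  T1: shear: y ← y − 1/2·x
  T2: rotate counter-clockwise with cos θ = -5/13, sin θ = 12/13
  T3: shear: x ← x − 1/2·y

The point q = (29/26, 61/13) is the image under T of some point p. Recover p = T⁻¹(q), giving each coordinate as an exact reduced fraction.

p = (3, -7/2)

T1 = [1 0 0; -1/2 1 0; 0 0 1]
T2·T1 = [1/13 -12/13 0; 29/26 -5/13 0; 0 0 1]
T3·…·T1 = [-25/52 -19/26 0; 29/26 -5/13 0; 0 0 1]
det M = 1; M⁻¹ = [-5/13 19/26 0; -29/26 -25/52 0; 0 0 1]
M⁻¹ · (29/26, 61/13)ᵀ = (3, -7/2)ᵀ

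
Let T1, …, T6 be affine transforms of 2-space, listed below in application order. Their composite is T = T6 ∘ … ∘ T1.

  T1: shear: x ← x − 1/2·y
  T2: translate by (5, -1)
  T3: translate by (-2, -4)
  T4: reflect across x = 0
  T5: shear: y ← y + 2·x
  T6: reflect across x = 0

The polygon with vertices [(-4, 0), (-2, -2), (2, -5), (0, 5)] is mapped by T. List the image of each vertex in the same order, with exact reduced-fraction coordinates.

T1 shear: x ← x − 1/2·y: (-4, 0) → (-4, 0); (-2, -2) → (-1, -2); (2, -5) → (9/2, -5); (0, 5) → (-5/2, 5)
T2 translate by (5, -1): (-4, 0) → (1, -1); (-1, -2) → (4, -3); (9/2, -5) → (19/2, -6); (-5/2, 5) → (5/2, 4)
T3 translate by (-2, -4): (1, -1) → (-1, -5); (4, -3) → (2, -7); (19/2, -6) → (15/2, -10); (5/2, 4) → (1/2, 0)
T4 reflect across x = 0: (-1, -5) → (1, -5); (2, -7) → (-2, -7); (15/2, -10) → (-15/2, -10); (1/2, 0) → (-1/2, 0)
T5 shear: y ← y + 2·x: (1, -5) → (1, -3); (-2, -7) → (-2, -11); (-15/2, -10) → (-15/2, -25); (-1/2, 0) → (-1/2, -1)
T6 reflect across x = 0: (1, -3) → (-1, -3); (-2, -11) → (2, -11); (-15/2, -25) → (15/2, -25); (-1/2, -1) → (1/2, -1)

image vertices: (-1, -3), (2, -11), (15/2, -25), (1/2, -1)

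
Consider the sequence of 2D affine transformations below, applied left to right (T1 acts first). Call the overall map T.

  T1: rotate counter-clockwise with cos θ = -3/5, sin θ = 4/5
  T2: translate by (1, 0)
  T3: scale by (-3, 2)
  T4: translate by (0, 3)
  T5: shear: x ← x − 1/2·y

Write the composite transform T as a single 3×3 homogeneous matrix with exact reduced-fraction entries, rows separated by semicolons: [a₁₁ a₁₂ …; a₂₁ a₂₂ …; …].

T = [1 3 -9/2; 8/5 -6/5 3; 0 0 1]

T1 = [-3/5 -4/5 0; 4/5 -3/5 0; 0 0 1]
T2·T1 = [-3/5 -4/5 1; 4/5 -3/5 0; 0 0 1]
T3·…·T1 = [9/5 12/5 -3; 8/5 -6/5 0; 0 0 1]
T4·…·T1 = [9/5 12/5 -3; 8/5 -6/5 3; 0 0 1]
T5·…·T1 = [1 3 -9/2; 8/5 -6/5 3; 0 0 1]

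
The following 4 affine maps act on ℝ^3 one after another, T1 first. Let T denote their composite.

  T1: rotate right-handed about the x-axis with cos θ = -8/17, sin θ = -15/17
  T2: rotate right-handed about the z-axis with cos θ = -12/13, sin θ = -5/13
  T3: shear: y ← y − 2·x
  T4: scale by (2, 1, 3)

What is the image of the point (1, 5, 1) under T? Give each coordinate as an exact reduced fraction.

T(p) = (-658/221, 873/221, -249/17)

T1 rotate right-handed about the x-axis with cos θ = -8/17, sin θ = -15/17: (1, 5, 1) → (1, -25/17, -83/17)
T2 rotate right-handed about the z-axis with cos θ = -12/13, sin θ = -5/13: (1, -25/17, -83/17) → (-329/221, 215/221, -83/17)
T3 shear: y ← y − 2·x: (-329/221, 215/221, -83/17) → (-329/221, 873/221, -83/17)
T4 scale by (2, 1, 3): (-329/221, 873/221, -83/17) → (-658/221, 873/221, -249/17)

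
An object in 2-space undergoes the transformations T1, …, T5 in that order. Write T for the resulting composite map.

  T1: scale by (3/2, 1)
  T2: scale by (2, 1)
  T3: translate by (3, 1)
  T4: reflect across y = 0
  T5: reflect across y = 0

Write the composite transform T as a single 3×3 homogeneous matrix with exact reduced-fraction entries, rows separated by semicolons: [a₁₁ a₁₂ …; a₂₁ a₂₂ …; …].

T = [3 0 3; 0 1 1; 0 0 1]

T1 = [3/2 0 0; 0 1 0; 0 0 1]
T2·T1 = [3 0 0; 0 1 0; 0 0 1]
T3·…·T1 = [3 0 3; 0 1 1; 0 0 1]
T4·…·T1 = [3 0 3; 0 -1 -1; 0 0 1]
T5·…·T1 = [3 0 3; 0 1 1; 0 0 1]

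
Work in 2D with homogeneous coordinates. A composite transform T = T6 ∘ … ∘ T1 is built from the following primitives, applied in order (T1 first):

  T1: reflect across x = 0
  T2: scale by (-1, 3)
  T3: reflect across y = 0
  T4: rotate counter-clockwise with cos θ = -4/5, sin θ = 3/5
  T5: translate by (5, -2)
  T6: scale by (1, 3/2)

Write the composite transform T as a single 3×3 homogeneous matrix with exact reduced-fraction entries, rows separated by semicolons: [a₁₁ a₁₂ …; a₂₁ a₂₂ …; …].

T = [-4/5 9/5 5; 9/10 18/5 -3; 0 0 1]

T1 = [-1 0 0; 0 1 0; 0 0 1]
T2·T1 = [1 0 0; 0 3 0; 0 0 1]
T3·…·T1 = [1 0 0; 0 -3 0; 0 0 1]
T4·…·T1 = [-4/5 9/5 0; 3/5 12/5 0; 0 0 1]
T5·…·T1 = [-4/5 9/5 5; 3/5 12/5 -2; 0 0 1]
T6·…·T1 = [-4/5 9/5 5; 9/10 18/5 -3; 0 0 1]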